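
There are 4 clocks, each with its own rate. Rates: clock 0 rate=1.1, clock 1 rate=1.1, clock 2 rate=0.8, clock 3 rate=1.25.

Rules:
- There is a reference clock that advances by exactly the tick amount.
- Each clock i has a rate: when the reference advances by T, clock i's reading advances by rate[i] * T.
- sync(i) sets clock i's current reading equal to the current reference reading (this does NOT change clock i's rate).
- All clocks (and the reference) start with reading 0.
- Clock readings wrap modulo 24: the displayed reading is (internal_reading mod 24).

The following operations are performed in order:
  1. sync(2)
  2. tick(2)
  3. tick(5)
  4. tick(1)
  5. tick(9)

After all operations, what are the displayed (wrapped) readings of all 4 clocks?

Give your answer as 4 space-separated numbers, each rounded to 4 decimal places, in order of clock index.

Answer: 18.7000 18.7000 13.6000 21.2500

Derivation:
After op 1 sync(2): ref=0.0000 raw=[0.0000 0.0000 0.0000 0.0000]
After op 2 tick(2): ref=2.0000 raw=[2.2000 2.2000 1.6000 2.5000]
After op 3 tick(5): ref=7.0000 raw=[7.7000 7.7000 5.6000 8.7500]
After op 4 tick(1): ref=8.0000 raw=[8.8000 8.8000 6.4000 10.0000]
After op 5 tick(9): ref=17.0000 raw=[18.7000 18.7000 13.6000 21.2500]
Wrap final raw readings (mod 24): 18.7000 mod 24 = 18.7000; 18.7000 mod 24 = 18.7000; 13.6000 mod 24 = 13.6000; 21.2500 mod 24 = 21.2500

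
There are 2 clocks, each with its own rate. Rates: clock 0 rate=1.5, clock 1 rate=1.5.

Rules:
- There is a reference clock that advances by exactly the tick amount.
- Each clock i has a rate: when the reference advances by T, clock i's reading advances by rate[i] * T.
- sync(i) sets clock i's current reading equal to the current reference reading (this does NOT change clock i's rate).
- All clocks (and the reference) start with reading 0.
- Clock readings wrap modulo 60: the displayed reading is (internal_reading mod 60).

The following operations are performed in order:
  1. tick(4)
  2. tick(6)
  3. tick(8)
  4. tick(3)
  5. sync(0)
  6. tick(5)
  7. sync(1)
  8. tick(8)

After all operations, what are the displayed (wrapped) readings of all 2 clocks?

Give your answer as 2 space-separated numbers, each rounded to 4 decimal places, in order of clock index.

Answer: 40.5000 38.0000

Derivation:
After op 1 tick(4): ref=4.0000 raw=[6.0000 6.0000]
After op 2 tick(6): ref=10.0000 raw=[15.0000 15.0000]
After op 3 tick(8): ref=18.0000 raw=[27.0000 27.0000]
After op 4 tick(3): ref=21.0000 raw=[31.5000 31.5000]
After op 5 sync(0): ref=21.0000 raw=[21.0000 31.5000]
After op 6 tick(5): ref=26.0000 raw=[28.5000 39.0000]
After op 7 sync(1): ref=26.0000 raw=[28.5000 26.0000]
After op 8 tick(8): ref=34.0000 raw=[40.5000 38.0000]
Wrap final raw readings (mod 60): 40.5000 mod 60 = 40.5000; 38.0000 mod 60 = 38.0000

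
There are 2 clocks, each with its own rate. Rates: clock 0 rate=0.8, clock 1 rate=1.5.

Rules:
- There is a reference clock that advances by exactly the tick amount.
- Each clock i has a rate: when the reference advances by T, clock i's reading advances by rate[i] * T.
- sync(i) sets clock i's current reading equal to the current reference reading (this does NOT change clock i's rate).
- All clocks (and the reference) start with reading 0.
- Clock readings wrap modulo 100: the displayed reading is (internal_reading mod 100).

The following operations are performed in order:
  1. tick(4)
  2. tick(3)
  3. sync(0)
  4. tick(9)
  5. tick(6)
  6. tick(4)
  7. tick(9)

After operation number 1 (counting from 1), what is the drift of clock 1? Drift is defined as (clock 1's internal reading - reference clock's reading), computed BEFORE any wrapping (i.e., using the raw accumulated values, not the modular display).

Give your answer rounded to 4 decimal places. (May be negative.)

After op 1 tick(4): ref=4.0000 raw=[3.2000 6.0000]
Drift of clock 1 after op 1: 6.0000 - 4.0000 = 2.0000

Answer: 2.0000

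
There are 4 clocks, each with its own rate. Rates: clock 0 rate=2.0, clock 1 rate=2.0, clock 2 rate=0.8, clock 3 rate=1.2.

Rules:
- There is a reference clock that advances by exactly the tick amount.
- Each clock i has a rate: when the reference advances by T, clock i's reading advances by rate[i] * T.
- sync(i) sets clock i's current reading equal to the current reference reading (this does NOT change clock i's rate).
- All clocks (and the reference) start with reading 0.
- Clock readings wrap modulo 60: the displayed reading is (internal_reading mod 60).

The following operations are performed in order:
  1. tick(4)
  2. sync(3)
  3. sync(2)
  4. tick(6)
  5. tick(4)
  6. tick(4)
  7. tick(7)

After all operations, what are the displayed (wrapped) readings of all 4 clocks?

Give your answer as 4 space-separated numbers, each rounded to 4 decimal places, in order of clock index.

After op 1 tick(4): ref=4.0000 raw=[8.0000 8.0000 3.2000 4.8000]
After op 2 sync(3): ref=4.0000 raw=[8.0000 8.0000 3.2000 4.0000]
After op 3 sync(2): ref=4.0000 raw=[8.0000 8.0000 4.0000 4.0000]
After op 4 tick(6): ref=10.0000 raw=[20.0000 20.0000 8.8000 11.2000]
After op 5 tick(4): ref=14.0000 raw=[28.0000 28.0000 12.0000 16.0000]
After op 6 tick(4): ref=18.0000 raw=[36.0000 36.0000 15.2000 20.8000]
After op 7 tick(7): ref=25.0000 raw=[50.0000 50.0000 20.8000 29.2000]
Wrap final raw readings (mod 60): 50.0000 mod 60 = 50.0000; 50.0000 mod 60 = 50.0000; 20.8000 mod 60 = 20.8000; 29.2000 mod 60 = 29.2000

Answer: 50.0000 50.0000 20.8000 29.2000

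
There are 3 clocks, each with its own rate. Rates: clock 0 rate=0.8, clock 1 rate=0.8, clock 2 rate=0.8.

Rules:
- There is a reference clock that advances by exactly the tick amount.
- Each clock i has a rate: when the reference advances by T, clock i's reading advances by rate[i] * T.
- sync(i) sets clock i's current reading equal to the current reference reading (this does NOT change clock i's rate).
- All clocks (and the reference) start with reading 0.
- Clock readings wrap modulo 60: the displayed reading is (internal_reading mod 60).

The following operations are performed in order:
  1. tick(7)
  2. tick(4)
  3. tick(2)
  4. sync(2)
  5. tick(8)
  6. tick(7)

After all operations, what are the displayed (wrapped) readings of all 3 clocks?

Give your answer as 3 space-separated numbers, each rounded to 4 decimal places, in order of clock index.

After op 1 tick(7): ref=7.0000 raw=[5.6000 5.6000 5.6000]
After op 2 tick(4): ref=11.0000 raw=[8.8000 8.8000 8.8000]
After op 3 tick(2): ref=13.0000 raw=[10.4000 10.4000 10.4000]
After op 4 sync(2): ref=13.0000 raw=[10.4000 10.4000 13.0000]
After op 5 tick(8): ref=21.0000 raw=[16.8000 16.8000 19.4000]
After op 6 tick(7): ref=28.0000 raw=[22.4000 22.4000 25.0000]
Wrap final raw readings (mod 60): 22.4000 mod 60 = 22.4000; 22.4000 mod 60 = 22.4000; 25.0000 mod 60 = 25.0000

Answer: 22.4000 22.4000 25.0000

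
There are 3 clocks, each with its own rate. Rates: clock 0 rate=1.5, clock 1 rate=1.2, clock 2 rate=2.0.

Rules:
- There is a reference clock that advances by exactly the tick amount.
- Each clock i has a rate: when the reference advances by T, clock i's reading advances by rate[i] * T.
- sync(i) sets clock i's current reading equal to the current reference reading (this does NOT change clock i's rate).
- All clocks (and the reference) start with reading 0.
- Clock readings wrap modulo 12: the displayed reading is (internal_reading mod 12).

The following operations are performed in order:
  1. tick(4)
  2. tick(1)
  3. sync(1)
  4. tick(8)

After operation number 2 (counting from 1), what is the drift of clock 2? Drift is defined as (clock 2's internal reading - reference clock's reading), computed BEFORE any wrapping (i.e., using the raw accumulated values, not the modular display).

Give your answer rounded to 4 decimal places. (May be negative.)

After op 1 tick(4): ref=4.0000 raw=[6.0000 4.8000 8.0000]
After op 2 tick(1): ref=5.0000 raw=[7.5000 6.0000 10.0000]
Drift of clock 2 after op 2: 10.0000 - 5.0000 = 5.0000

Answer: 5.0000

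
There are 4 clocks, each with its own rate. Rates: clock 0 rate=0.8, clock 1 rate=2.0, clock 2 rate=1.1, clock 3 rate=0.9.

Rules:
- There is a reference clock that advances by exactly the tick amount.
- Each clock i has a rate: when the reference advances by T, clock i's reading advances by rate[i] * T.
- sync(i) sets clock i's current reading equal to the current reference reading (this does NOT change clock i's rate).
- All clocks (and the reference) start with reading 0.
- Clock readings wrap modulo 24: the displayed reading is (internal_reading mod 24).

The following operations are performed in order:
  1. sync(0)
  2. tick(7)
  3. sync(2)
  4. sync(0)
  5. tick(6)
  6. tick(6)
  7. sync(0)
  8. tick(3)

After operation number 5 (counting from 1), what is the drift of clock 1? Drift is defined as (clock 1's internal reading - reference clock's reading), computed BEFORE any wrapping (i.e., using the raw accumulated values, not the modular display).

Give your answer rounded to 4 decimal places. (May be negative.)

After op 1 sync(0): ref=0.0000 raw=[0.0000 0.0000 0.0000 0.0000]
After op 2 tick(7): ref=7.0000 raw=[5.6000 14.0000 7.7000 6.3000]
After op 3 sync(2): ref=7.0000 raw=[5.6000 14.0000 7.0000 6.3000]
After op 4 sync(0): ref=7.0000 raw=[7.0000 14.0000 7.0000 6.3000]
After op 5 tick(6): ref=13.0000 raw=[11.8000 26.0000 13.6000 11.7000]
Drift of clock 1 after op 5: 26.0000 - 13.0000 = 13.0000

Answer: 13.0000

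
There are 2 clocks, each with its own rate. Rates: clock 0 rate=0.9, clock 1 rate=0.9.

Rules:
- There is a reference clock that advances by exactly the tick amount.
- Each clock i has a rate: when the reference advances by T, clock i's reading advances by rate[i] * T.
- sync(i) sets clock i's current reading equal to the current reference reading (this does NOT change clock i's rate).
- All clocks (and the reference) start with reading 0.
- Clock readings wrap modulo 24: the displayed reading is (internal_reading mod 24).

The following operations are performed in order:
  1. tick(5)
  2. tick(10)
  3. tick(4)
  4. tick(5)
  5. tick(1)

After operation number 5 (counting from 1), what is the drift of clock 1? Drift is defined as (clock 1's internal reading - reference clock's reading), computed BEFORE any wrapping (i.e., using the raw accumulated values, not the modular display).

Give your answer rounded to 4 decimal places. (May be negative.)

After op 1 tick(5): ref=5.0000 raw=[4.5000 4.5000]
After op 2 tick(10): ref=15.0000 raw=[13.5000 13.5000]
After op 3 tick(4): ref=19.0000 raw=[17.1000 17.1000]
After op 4 tick(5): ref=24.0000 raw=[21.6000 21.6000]
After op 5 tick(1): ref=25.0000 raw=[22.5000 22.5000]
Drift of clock 1 after op 5: 22.5000 - 25.0000 = -2.5000

Answer: -2.5000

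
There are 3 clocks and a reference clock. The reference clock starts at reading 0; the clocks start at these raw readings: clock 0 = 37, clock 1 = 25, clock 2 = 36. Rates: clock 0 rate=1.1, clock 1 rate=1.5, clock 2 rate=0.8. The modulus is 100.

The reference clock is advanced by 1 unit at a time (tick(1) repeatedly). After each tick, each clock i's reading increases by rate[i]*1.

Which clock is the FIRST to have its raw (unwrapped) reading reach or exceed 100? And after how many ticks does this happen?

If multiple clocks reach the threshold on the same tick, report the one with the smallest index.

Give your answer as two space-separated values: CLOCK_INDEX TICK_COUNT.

Answer: 1 50

Derivation:
clock 0: start=37, rate=1.1, needs 100-37 = 63; ticks = ceil(63/1.1) = ceil(57.2727) = 58; reading at tick 58 = 37 + 1.1*58 = 100.8000
clock 1: start=25, rate=1.5, needs 100-25 = 75; ticks = ceil(75/1.5) = ceil(50.0000) = 50; reading at tick 50 = 25 + 1.5*50 = 100.0000
clock 2: start=36, rate=0.8, needs 100-36 = 64; ticks = ceil(64/0.8) = ceil(80.0000) = 80; reading at tick 80 = 36 + 0.8*80 = 100.0000
Minimum tick count = 50; winners = [1]; smallest index = 1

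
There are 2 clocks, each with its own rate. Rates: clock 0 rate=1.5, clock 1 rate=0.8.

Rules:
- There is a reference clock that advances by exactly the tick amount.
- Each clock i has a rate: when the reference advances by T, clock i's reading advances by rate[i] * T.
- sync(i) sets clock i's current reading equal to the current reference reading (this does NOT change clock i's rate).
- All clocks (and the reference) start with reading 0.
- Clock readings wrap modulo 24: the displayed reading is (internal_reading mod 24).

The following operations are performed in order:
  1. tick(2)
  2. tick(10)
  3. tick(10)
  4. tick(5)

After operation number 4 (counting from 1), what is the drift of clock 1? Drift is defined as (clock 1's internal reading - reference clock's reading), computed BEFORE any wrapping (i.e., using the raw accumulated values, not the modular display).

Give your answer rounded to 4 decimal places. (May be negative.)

After op 1 tick(2): ref=2.0000 raw=[3.0000 1.6000]
After op 2 tick(10): ref=12.0000 raw=[18.0000 9.6000]
After op 3 tick(10): ref=22.0000 raw=[33.0000 17.6000]
After op 4 tick(5): ref=27.0000 raw=[40.5000 21.6000]
Drift of clock 1 after op 4: 21.6000 - 27.0000 = -5.4000

Answer: -5.4000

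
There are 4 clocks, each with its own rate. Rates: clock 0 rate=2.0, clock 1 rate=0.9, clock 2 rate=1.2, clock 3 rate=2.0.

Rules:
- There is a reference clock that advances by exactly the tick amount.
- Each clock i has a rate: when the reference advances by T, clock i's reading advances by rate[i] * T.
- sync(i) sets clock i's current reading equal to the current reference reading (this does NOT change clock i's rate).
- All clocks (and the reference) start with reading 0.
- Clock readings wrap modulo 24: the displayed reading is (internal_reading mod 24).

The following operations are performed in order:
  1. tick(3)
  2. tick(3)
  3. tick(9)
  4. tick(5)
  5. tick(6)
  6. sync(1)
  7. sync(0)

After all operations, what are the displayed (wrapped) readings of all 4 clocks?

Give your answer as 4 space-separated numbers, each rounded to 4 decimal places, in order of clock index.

Answer: 2.0000 2.0000 7.2000 4.0000

Derivation:
After op 1 tick(3): ref=3.0000 raw=[6.0000 2.7000 3.6000 6.0000]
After op 2 tick(3): ref=6.0000 raw=[12.0000 5.4000 7.2000 12.0000]
After op 3 tick(9): ref=15.0000 raw=[30.0000 13.5000 18.0000 30.0000]
After op 4 tick(5): ref=20.0000 raw=[40.0000 18.0000 24.0000 40.0000]
After op 5 tick(6): ref=26.0000 raw=[52.0000 23.4000 31.2000 52.0000]
After op 6 sync(1): ref=26.0000 raw=[52.0000 26.0000 31.2000 52.0000]
After op 7 sync(0): ref=26.0000 raw=[26.0000 26.0000 31.2000 52.0000]
Wrap final raw readings (mod 24): 26.0000 mod 24 = 2.0000; 26.0000 mod 24 = 2.0000; 31.2000 mod 24 = 7.2000; 52.0000 mod 24 = 4.0000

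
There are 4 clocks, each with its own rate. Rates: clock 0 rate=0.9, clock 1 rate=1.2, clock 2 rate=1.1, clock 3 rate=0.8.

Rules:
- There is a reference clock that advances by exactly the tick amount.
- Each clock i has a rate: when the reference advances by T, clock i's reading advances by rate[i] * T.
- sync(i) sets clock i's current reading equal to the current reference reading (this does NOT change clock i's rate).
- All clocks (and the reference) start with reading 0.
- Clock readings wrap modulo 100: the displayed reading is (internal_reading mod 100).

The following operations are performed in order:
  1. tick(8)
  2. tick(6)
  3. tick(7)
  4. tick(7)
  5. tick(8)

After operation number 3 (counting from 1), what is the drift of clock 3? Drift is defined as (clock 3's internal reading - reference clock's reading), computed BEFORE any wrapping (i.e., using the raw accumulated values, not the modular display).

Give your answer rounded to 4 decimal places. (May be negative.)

Answer: -4.2000

Derivation:
After op 1 tick(8): ref=8.0000 raw=[7.2000 9.6000 8.8000 6.4000]
After op 2 tick(6): ref=14.0000 raw=[12.6000 16.8000 15.4000 11.2000]
After op 3 tick(7): ref=21.0000 raw=[18.9000 25.2000 23.1000 16.8000]
Drift of clock 3 after op 3: 16.8000 - 21.0000 = -4.2000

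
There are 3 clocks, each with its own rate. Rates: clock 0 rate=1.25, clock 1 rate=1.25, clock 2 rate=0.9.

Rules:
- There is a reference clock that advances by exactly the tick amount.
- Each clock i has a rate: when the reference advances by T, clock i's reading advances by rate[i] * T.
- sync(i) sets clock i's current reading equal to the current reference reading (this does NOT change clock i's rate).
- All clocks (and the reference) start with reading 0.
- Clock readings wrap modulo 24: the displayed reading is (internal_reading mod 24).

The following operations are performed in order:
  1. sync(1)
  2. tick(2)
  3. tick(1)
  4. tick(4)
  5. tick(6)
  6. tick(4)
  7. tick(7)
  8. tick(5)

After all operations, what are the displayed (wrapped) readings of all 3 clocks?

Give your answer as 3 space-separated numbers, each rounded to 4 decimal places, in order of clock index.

Answer: 12.2500 12.2500 2.1000

Derivation:
After op 1 sync(1): ref=0.0000 raw=[0.0000 0.0000 0.0000]
After op 2 tick(2): ref=2.0000 raw=[2.5000 2.5000 1.8000]
After op 3 tick(1): ref=3.0000 raw=[3.7500 3.7500 2.7000]
After op 4 tick(4): ref=7.0000 raw=[8.7500 8.7500 6.3000]
After op 5 tick(6): ref=13.0000 raw=[16.2500 16.2500 11.7000]
After op 6 tick(4): ref=17.0000 raw=[21.2500 21.2500 15.3000]
After op 7 tick(7): ref=24.0000 raw=[30.0000 30.0000 21.6000]
After op 8 tick(5): ref=29.0000 raw=[36.2500 36.2500 26.1000]
Wrap final raw readings (mod 24): 36.2500 mod 24 = 12.2500; 36.2500 mod 24 = 12.2500; 26.1000 mod 24 = 2.1000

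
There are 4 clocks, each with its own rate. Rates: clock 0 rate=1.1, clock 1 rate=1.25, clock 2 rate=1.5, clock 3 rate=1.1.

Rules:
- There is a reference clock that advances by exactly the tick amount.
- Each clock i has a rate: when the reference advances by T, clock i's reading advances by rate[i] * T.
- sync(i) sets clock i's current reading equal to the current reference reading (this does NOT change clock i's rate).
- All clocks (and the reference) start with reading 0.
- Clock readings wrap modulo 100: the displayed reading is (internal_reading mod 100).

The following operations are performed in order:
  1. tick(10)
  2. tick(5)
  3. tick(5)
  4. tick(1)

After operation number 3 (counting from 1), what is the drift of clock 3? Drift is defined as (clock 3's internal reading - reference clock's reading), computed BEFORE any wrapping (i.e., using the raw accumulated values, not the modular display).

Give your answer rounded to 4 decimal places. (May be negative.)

Answer: 2.0000

Derivation:
After op 1 tick(10): ref=10.0000 raw=[11.0000 12.5000 15.0000 11.0000]
After op 2 tick(5): ref=15.0000 raw=[16.5000 18.7500 22.5000 16.5000]
After op 3 tick(5): ref=20.0000 raw=[22.0000 25.0000 30.0000 22.0000]
Drift of clock 3 after op 3: 22.0000 - 20.0000 = 2.0000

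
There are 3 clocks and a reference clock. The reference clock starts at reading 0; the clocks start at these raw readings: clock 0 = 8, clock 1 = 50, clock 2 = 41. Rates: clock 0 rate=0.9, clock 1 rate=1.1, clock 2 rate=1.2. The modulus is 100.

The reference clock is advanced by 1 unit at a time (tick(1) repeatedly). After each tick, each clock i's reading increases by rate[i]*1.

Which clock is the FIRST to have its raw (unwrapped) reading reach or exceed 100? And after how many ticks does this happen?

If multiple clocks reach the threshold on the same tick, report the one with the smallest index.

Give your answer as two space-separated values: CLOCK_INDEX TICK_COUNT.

clock 0: start=8, rate=0.9, needs 100-8 = 92; ticks = ceil(92/0.9) = ceil(102.2222) = 103; reading at tick 103 = 8 + 0.9*103 = 100.7000
clock 1: start=50, rate=1.1, needs 100-50 = 50; ticks = ceil(50/1.1) = ceil(45.4545) = 46; reading at tick 46 = 50 + 1.1*46 = 100.6000
clock 2: start=41, rate=1.2, needs 100-41 = 59; ticks = ceil(59/1.2) = ceil(49.1667) = 50; reading at tick 50 = 41 + 1.2*50 = 101.0000
Minimum tick count = 46; winners = [1]; smallest index = 1

Answer: 1 46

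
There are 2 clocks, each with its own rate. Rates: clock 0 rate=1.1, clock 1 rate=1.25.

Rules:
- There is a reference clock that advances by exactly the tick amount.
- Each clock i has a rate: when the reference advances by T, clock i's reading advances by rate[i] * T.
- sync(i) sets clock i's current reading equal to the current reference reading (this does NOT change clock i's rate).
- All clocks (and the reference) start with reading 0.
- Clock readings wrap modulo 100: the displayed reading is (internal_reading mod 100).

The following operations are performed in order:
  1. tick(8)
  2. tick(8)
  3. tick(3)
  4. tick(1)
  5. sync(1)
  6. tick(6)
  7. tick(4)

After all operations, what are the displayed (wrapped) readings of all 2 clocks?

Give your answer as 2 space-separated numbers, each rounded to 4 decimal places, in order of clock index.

Answer: 33.0000 32.5000

Derivation:
After op 1 tick(8): ref=8.0000 raw=[8.8000 10.0000]
After op 2 tick(8): ref=16.0000 raw=[17.6000 20.0000]
After op 3 tick(3): ref=19.0000 raw=[20.9000 23.7500]
After op 4 tick(1): ref=20.0000 raw=[22.0000 25.0000]
After op 5 sync(1): ref=20.0000 raw=[22.0000 20.0000]
After op 6 tick(6): ref=26.0000 raw=[28.6000 27.5000]
After op 7 tick(4): ref=30.0000 raw=[33.0000 32.5000]
Wrap final raw readings (mod 100): 33.0000 mod 100 = 33.0000; 32.5000 mod 100 = 32.5000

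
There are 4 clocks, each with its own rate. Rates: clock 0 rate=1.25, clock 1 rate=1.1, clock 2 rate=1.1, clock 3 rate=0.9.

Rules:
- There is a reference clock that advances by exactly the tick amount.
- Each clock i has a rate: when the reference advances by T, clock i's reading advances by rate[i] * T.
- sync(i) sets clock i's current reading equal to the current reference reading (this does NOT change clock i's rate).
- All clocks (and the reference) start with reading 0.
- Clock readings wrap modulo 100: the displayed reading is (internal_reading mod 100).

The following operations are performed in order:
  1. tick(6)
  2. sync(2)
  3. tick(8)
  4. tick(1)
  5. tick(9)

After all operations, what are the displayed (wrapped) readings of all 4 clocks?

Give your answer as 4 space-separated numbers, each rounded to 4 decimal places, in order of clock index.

After op 1 tick(6): ref=6.0000 raw=[7.5000 6.6000 6.6000 5.4000]
After op 2 sync(2): ref=6.0000 raw=[7.5000 6.6000 6.0000 5.4000]
After op 3 tick(8): ref=14.0000 raw=[17.5000 15.4000 14.8000 12.6000]
After op 4 tick(1): ref=15.0000 raw=[18.7500 16.5000 15.9000 13.5000]
After op 5 tick(9): ref=24.0000 raw=[30.0000 26.4000 25.8000 21.6000]
Wrap final raw readings (mod 100): 30.0000 mod 100 = 30.0000; 26.4000 mod 100 = 26.4000; 25.8000 mod 100 = 25.8000; 21.6000 mod 100 = 21.6000

Answer: 30.0000 26.4000 25.8000 21.6000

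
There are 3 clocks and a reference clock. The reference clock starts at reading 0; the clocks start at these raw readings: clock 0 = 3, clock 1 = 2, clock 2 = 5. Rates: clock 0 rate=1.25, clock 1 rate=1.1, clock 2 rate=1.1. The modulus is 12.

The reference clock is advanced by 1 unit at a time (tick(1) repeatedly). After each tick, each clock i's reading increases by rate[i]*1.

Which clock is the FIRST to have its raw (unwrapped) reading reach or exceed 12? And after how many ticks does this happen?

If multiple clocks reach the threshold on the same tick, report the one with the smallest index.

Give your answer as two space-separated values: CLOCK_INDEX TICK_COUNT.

clock 0: start=3, rate=1.25, needs 12-3 = 9; ticks = ceil(9/1.25) = ceil(7.2000) = 8; reading at tick 8 = 3 + 1.25*8 = 13.0000
clock 1: start=2, rate=1.1, needs 12-2 = 10; ticks = ceil(10/1.1) = ceil(9.0909) = 10; reading at tick 10 = 2 + 1.1*10 = 13.0000
clock 2: start=5, rate=1.1, needs 12-5 = 7; ticks = ceil(7/1.1) = ceil(6.3636) = 7; reading at tick 7 = 5 + 1.1*7 = 12.7000
Minimum tick count = 7; winners = [2]; smallest index = 2

Answer: 2 7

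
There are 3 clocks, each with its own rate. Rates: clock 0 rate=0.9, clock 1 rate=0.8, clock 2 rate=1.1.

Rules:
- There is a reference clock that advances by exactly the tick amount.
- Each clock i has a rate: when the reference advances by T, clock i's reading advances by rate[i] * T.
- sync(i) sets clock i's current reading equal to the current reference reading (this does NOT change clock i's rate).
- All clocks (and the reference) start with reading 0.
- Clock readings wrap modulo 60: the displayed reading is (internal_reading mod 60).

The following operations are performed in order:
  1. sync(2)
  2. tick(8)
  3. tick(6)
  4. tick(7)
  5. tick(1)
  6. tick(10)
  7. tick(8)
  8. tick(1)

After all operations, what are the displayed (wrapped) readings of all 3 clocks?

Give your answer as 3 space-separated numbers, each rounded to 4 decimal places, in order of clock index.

Answer: 36.9000 32.8000 45.1000

Derivation:
After op 1 sync(2): ref=0.0000 raw=[0.0000 0.0000 0.0000]
After op 2 tick(8): ref=8.0000 raw=[7.2000 6.4000 8.8000]
After op 3 tick(6): ref=14.0000 raw=[12.6000 11.2000 15.4000]
After op 4 tick(7): ref=21.0000 raw=[18.9000 16.8000 23.1000]
After op 5 tick(1): ref=22.0000 raw=[19.8000 17.6000 24.2000]
After op 6 tick(10): ref=32.0000 raw=[28.8000 25.6000 35.2000]
After op 7 tick(8): ref=40.0000 raw=[36.0000 32.0000 44.0000]
After op 8 tick(1): ref=41.0000 raw=[36.9000 32.8000 45.1000]
Wrap final raw readings (mod 60): 36.9000 mod 60 = 36.9000; 32.8000 mod 60 = 32.8000; 45.1000 mod 60 = 45.1000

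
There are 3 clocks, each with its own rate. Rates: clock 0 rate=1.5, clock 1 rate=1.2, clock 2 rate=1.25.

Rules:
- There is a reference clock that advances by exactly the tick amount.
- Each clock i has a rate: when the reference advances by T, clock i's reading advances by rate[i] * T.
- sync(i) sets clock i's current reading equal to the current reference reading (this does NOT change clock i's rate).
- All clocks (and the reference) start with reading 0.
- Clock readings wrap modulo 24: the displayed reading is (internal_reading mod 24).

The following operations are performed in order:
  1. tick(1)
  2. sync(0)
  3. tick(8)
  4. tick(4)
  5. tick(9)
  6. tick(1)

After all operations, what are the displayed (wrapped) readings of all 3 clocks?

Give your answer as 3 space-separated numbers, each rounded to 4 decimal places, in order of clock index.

After op 1 tick(1): ref=1.0000 raw=[1.5000 1.2000 1.2500]
After op 2 sync(0): ref=1.0000 raw=[1.0000 1.2000 1.2500]
After op 3 tick(8): ref=9.0000 raw=[13.0000 10.8000 11.2500]
After op 4 tick(4): ref=13.0000 raw=[19.0000 15.6000 16.2500]
After op 5 tick(9): ref=22.0000 raw=[32.5000 26.4000 27.5000]
After op 6 tick(1): ref=23.0000 raw=[34.0000 27.6000 28.7500]
Wrap final raw readings (mod 24): 34.0000 mod 24 = 10.0000; 27.6000 mod 24 = 3.6000; 28.7500 mod 24 = 4.7500

Answer: 10.0000 3.6000 4.7500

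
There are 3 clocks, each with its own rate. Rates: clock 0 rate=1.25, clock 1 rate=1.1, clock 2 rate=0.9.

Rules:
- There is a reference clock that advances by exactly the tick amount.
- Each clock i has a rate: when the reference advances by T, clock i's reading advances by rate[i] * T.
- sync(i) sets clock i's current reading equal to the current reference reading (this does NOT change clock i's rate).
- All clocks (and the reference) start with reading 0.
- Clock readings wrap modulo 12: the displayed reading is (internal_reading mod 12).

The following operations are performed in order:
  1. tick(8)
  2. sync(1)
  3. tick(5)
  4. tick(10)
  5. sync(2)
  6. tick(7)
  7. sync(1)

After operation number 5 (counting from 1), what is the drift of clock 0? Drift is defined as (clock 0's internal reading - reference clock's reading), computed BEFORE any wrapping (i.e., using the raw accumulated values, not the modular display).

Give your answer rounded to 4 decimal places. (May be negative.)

Answer: 5.7500

Derivation:
After op 1 tick(8): ref=8.0000 raw=[10.0000 8.8000 7.2000]
After op 2 sync(1): ref=8.0000 raw=[10.0000 8.0000 7.2000]
After op 3 tick(5): ref=13.0000 raw=[16.2500 13.5000 11.7000]
After op 4 tick(10): ref=23.0000 raw=[28.7500 24.5000 20.7000]
After op 5 sync(2): ref=23.0000 raw=[28.7500 24.5000 23.0000]
Drift of clock 0 after op 5: 28.7500 - 23.0000 = 5.7500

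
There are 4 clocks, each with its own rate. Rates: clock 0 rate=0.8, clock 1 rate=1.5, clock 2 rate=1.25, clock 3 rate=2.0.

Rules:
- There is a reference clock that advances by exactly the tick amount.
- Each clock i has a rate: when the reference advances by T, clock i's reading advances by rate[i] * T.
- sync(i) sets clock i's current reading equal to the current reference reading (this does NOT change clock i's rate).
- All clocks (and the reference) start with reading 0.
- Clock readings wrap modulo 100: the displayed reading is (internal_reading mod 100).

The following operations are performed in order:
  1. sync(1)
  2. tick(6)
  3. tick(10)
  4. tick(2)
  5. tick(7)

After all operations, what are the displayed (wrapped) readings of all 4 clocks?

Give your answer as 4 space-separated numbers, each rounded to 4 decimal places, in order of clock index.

After op 1 sync(1): ref=0.0000 raw=[0.0000 0.0000 0.0000 0.0000]
After op 2 tick(6): ref=6.0000 raw=[4.8000 9.0000 7.5000 12.0000]
After op 3 tick(10): ref=16.0000 raw=[12.8000 24.0000 20.0000 32.0000]
After op 4 tick(2): ref=18.0000 raw=[14.4000 27.0000 22.5000 36.0000]
After op 5 tick(7): ref=25.0000 raw=[20.0000 37.5000 31.2500 50.0000]
Wrap final raw readings (mod 100): 20.0000 mod 100 = 20.0000; 37.5000 mod 100 = 37.5000; 31.2500 mod 100 = 31.2500; 50.0000 mod 100 = 50.0000

Answer: 20.0000 37.5000 31.2500 50.0000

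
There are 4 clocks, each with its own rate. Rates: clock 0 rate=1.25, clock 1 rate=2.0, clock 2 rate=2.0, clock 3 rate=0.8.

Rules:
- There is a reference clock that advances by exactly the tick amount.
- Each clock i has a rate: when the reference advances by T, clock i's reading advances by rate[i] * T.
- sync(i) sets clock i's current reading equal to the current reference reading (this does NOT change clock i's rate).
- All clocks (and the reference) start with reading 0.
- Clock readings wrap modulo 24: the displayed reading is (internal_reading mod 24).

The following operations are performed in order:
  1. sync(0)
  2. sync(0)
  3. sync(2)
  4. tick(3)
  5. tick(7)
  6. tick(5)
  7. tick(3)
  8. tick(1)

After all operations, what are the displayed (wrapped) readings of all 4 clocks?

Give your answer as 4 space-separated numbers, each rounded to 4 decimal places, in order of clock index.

After op 1 sync(0): ref=0.0000 raw=[0.0000 0.0000 0.0000 0.0000]
After op 2 sync(0): ref=0.0000 raw=[0.0000 0.0000 0.0000 0.0000]
After op 3 sync(2): ref=0.0000 raw=[0.0000 0.0000 0.0000 0.0000]
After op 4 tick(3): ref=3.0000 raw=[3.7500 6.0000 6.0000 2.4000]
After op 5 tick(7): ref=10.0000 raw=[12.5000 20.0000 20.0000 8.0000]
After op 6 tick(5): ref=15.0000 raw=[18.7500 30.0000 30.0000 12.0000]
After op 7 tick(3): ref=18.0000 raw=[22.5000 36.0000 36.0000 14.4000]
After op 8 tick(1): ref=19.0000 raw=[23.7500 38.0000 38.0000 15.2000]
Wrap final raw readings (mod 24): 23.7500 mod 24 = 23.7500; 38.0000 mod 24 = 14.0000; 38.0000 mod 24 = 14.0000; 15.2000 mod 24 = 15.2000

Answer: 23.7500 14.0000 14.0000 15.2000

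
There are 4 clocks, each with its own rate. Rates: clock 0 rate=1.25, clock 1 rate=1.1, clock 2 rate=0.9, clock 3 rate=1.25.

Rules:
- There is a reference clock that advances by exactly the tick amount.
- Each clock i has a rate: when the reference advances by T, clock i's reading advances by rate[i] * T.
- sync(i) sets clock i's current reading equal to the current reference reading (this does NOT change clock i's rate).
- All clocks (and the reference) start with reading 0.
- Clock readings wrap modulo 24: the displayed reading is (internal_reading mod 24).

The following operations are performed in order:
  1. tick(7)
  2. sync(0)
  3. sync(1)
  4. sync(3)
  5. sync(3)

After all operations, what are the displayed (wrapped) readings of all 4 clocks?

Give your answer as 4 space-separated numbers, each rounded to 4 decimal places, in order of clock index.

After op 1 tick(7): ref=7.0000 raw=[8.7500 7.7000 6.3000 8.7500]
After op 2 sync(0): ref=7.0000 raw=[7.0000 7.7000 6.3000 8.7500]
After op 3 sync(1): ref=7.0000 raw=[7.0000 7.0000 6.3000 8.7500]
After op 4 sync(3): ref=7.0000 raw=[7.0000 7.0000 6.3000 7.0000]
After op 5 sync(3): ref=7.0000 raw=[7.0000 7.0000 6.3000 7.0000]
Wrap final raw readings (mod 24): 7.0000 mod 24 = 7.0000; 7.0000 mod 24 = 7.0000; 6.3000 mod 24 = 6.3000; 7.0000 mod 24 = 7.0000

Answer: 7.0000 7.0000 6.3000 7.0000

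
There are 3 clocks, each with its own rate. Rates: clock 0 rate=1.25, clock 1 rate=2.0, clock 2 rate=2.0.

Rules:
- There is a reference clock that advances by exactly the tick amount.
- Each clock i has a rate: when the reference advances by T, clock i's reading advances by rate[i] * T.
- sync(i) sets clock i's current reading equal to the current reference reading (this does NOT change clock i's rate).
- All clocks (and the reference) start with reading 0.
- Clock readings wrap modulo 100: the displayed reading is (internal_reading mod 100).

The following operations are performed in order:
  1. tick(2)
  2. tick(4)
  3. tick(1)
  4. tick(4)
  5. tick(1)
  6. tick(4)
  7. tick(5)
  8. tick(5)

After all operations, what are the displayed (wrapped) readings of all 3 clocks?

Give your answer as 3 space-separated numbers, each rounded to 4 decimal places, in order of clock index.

Answer: 32.5000 52.0000 52.0000

Derivation:
After op 1 tick(2): ref=2.0000 raw=[2.5000 4.0000 4.0000]
After op 2 tick(4): ref=6.0000 raw=[7.5000 12.0000 12.0000]
After op 3 tick(1): ref=7.0000 raw=[8.7500 14.0000 14.0000]
After op 4 tick(4): ref=11.0000 raw=[13.7500 22.0000 22.0000]
After op 5 tick(1): ref=12.0000 raw=[15.0000 24.0000 24.0000]
After op 6 tick(4): ref=16.0000 raw=[20.0000 32.0000 32.0000]
After op 7 tick(5): ref=21.0000 raw=[26.2500 42.0000 42.0000]
After op 8 tick(5): ref=26.0000 raw=[32.5000 52.0000 52.0000]
Wrap final raw readings (mod 100): 32.5000 mod 100 = 32.5000; 52.0000 mod 100 = 52.0000; 52.0000 mod 100 = 52.0000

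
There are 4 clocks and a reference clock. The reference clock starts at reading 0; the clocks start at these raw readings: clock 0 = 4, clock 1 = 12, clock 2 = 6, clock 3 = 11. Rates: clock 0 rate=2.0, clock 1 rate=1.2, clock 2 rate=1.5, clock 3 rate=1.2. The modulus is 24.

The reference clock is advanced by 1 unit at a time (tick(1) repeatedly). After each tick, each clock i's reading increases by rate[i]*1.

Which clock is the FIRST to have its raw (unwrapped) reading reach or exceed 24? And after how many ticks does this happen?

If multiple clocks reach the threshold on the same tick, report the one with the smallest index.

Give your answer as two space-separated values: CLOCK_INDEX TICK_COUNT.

Answer: 0 10

Derivation:
clock 0: start=4, rate=2.0, needs 24-4 = 20; ticks = ceil(20/2.0) = ceil(10.0000) = 10; reading at tick 10 = 4 + 2.0*10 = 24.0000
clock 1: start=12, rate=1.2, needs 24-12 = 12; ticks = ceil(12/1.2) = ceil(10.0000) = 10; reading at tick 10 = 12 + 1.2*10 = 24.0000
clock 2: start=6, rate=1.5, needs 24-6 = 18; ticks = ceil(18/1.5) = ceil(12.0000) = 12; reading at tick 12 = 6 + 1.5*12 = 24.0000
clock 3: start=11, rate=1.2, needs 24-11 = 13; ticks = ceil(13/1.2) = ceil(10.8333) = 11; reading at tick 11 = 11 + 1.2*11 = 24.2000
Minimum tick count = 10; winners = [0, 1]; smallest index = 0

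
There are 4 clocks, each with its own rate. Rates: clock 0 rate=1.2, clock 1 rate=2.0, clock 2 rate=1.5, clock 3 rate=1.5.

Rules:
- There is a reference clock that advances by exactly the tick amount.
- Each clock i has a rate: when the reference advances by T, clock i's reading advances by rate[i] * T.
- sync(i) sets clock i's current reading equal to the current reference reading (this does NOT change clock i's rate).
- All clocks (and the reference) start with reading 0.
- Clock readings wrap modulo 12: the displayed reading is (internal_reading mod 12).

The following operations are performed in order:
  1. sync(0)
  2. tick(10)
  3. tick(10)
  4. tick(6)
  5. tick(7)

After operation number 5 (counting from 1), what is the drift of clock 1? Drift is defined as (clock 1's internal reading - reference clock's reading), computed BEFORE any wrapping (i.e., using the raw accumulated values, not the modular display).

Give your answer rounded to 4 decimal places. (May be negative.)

Answer: 33.0000

Derivation:
After op 1 sync(0): ref=0.0000 raw=[0.0000 0.0000 0.0000 0.0000]
After op 2 tick(10): ref=10.0000 raw=[12.0000 20.0000 15.0000 15.0000]
After op 3 tick(10): ref=20.0000 raw=[24.0000 40.0000 30.0000 30.0000]
After op 4 tick(6): ref=26.0000 raw=[31.2000 52.0000 39.0000 39.0000]
After op 5 tick(7): ref=33.0000 raw=[39.6000 66.0000 49.5000 49.5000]
Drift of clock 1 after op 5: 66.0000 - 33.0000 = 33.0000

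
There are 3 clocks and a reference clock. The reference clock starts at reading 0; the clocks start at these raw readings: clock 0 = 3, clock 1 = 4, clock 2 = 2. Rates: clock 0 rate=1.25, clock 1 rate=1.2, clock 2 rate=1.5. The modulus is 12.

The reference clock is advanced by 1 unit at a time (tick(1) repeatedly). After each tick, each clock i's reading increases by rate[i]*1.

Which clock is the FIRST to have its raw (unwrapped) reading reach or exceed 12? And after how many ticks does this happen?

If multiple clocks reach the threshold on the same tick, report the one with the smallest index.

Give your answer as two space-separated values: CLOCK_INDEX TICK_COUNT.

Answer: 1 7

Derivation:
clock 0: start=3, rate=1.25, needs 12-3 = 9; ticks = ceil(9/1.25) = ceil(7.2000) = 8; reading at tick 8 = 3 + 1.25*8 = 13.0000
clock 1: start=4, rate=1.2, needs 12-4 = 8; ticks = ceil(8/1.2) = ceil(6.6667) = 7; reading at tick 7 = 4 + 1.2*7 = 12.4000
clock 2: start=2, rate=1.5, needs 12-2 = 10; ticks = ceil(10/1.5) = ceil(6.6667) = 7; reading at tick 7 = 2 + 1.5*7 = 12.5000
Minimum tick count = 7; winners = [1, 2]; smallest index = 1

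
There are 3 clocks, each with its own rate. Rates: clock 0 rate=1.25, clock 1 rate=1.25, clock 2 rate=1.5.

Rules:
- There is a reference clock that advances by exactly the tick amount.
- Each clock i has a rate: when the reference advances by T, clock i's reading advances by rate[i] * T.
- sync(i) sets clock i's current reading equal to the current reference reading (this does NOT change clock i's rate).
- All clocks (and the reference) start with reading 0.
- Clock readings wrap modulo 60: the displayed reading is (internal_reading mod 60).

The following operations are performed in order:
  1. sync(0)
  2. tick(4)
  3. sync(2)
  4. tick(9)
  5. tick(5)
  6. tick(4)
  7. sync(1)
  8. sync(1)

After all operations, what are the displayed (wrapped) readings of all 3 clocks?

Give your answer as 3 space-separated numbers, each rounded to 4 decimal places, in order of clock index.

After op 1 sync(0): ref=0.0000 raw=[0.0000 0.0000 0.0000]
After op 2 tick(4): ref=4.0000 raw=[5.0000 5.0000 6.0000]
After op 3 sync(2): ref=4.0000 raw=[5.0000 5.0000 4.0000]
After op 4 tick(9): ref=13.0000 raw=[16.2500 16.2500 17.5000]
After op 5 tick(5): ref=18.0000 raw=[22.5000 22.5000 25.0000]
After op 6 tick(4): ref=22.0000 raw=[27.5000 27.5000 31.0000]
After op 7 sync(1): ref=22.0000 raw=[27.5000 22.0000 31.0000]
After op 8 sync(1): ref=22.0000 raw=[27.5000 22.0000 31.0000]
Wrap final raw readings (mod 60): 27.5000 mod 60 = 27.5000; 22.0000 mod 60 = 22.0000; 31.0000 mod 60 = 31.0000

Answer: 27.5000 22.0000 31.0000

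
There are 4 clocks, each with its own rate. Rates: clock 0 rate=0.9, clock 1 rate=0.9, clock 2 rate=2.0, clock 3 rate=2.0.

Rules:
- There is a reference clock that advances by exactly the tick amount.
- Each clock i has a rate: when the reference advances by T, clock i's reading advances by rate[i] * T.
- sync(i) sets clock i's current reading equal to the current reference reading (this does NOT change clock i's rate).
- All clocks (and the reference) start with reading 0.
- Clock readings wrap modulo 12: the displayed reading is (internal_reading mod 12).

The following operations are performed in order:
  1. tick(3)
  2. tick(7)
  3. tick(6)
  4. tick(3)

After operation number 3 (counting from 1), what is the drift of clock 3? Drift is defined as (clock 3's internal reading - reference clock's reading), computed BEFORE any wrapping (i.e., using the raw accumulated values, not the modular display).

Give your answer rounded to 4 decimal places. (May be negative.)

Answer: 16.0000

Derivation:
After op 1 tick(3): ref=3.0000 raw=[2.7000 2.7000 6.0000 6.0000]
After op 2 tick(7): ref=10.0000 raw=[9.0000 9.0000 20.0000 20.0000]
After op 3 tick(6): ref=16.0000 raw=[14.4000 14.4000 32.0000 32.0000]
Drift of clock 3 after op 3: 32.0000 - 16.0000 = 16.0000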